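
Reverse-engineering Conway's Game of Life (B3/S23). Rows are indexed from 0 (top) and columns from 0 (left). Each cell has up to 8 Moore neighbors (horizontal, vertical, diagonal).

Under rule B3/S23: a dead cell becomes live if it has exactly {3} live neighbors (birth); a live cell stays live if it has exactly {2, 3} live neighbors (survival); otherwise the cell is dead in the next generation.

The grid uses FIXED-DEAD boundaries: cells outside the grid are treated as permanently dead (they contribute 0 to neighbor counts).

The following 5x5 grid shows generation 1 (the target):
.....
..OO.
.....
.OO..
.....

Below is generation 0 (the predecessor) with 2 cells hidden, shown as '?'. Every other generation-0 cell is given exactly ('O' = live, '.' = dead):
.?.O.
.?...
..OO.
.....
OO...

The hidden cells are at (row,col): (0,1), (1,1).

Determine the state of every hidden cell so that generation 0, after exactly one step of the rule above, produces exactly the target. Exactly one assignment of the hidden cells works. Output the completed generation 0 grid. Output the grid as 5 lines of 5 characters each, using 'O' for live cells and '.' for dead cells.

Hidden generation-0 cells (in order): (0,1), (1,1).
A hidden cell only influences target cells in its own 3x3 neighborhood. Try each of the 2^2 = 4 assignments, step the completed generation 0 forward once under B3/S23, and compare with the target:
  (0,1)=. (1,1)=. -> step reproduces the target at every cell -> ACCEPT
  (0,1)=. (1,1)=O -> step gives (1,2)='.' but target has 'O' -> reject
  (0,1)=O (1,1)=. -> step gives (1,2)='.' but target has 'O' -> reject
  (0,1)=O (1,1)=O -> step gives (0,2)='O' but target has '.' -> reject
Unique solution: (0,1)=dead, (1,1)=dead.
Check: live-neighbor counts of every cell in the completed generation 0:
00101
01332
01111
23321
11100
Applying B3/S23 to generation 0 with these counts gives:
.....
..OO.
.....
.OO..
.....
which matches the target exactly.

Answer: ...O.
.....
..OO.
.....
OO...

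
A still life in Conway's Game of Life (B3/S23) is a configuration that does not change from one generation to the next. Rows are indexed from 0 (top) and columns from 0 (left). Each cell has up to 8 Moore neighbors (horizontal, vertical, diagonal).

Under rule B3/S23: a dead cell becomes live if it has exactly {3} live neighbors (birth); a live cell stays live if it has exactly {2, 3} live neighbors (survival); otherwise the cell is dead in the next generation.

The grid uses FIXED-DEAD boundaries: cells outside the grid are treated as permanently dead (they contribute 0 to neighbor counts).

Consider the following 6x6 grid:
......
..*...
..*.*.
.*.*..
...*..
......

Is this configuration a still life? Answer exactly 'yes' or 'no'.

Compute generation 1 and compare to generation 0 (given above):
Generation 1:
......
...*..
.**...
...**.
..*...
......
Cell (1,2) differs: gen0=1 vs gen1=0 -> NOT a still life.

Answer: no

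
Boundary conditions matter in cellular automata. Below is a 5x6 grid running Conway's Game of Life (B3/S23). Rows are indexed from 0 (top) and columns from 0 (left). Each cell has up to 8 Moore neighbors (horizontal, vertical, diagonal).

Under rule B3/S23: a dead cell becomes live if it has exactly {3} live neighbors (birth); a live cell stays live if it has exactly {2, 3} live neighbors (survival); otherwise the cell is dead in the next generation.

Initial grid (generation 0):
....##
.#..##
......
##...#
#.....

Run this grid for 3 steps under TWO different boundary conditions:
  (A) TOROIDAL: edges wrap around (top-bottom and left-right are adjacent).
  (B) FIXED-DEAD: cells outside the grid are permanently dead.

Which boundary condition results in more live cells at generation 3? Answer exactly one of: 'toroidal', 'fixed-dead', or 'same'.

Answer: toroidal

Derivation:
Under TOROIDAL boundary, generation 3:
###...
###...
.#....
.##.##
.#....
Population = 12

Under FIXED-DEAD boundary, generation 3:
....#.
...#..
.####.
..#...
.#....
Population = 8

Comparison: toroidal=12, fixed-dead=8 -> toroidal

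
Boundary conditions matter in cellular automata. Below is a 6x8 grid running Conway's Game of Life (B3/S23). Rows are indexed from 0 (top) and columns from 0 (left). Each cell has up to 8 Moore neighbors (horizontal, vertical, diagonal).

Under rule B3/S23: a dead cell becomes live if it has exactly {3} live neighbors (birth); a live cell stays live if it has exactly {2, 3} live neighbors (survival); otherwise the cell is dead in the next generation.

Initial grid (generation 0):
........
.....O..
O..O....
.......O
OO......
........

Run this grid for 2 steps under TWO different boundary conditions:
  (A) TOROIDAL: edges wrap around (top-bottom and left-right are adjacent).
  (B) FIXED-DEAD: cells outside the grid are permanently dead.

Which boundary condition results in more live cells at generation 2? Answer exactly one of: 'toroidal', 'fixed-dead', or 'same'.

Under TOROIDAL boundary, generation 2:
........
........
........
O.......
O.......
........
Population = 2

Under FIXED-DEAD boundary, generation 2:
........
........
........
........
........
........
Population = 0

Comparison: toroidal=2, fixed-dead=0 -> toroidal

Answer: toroidal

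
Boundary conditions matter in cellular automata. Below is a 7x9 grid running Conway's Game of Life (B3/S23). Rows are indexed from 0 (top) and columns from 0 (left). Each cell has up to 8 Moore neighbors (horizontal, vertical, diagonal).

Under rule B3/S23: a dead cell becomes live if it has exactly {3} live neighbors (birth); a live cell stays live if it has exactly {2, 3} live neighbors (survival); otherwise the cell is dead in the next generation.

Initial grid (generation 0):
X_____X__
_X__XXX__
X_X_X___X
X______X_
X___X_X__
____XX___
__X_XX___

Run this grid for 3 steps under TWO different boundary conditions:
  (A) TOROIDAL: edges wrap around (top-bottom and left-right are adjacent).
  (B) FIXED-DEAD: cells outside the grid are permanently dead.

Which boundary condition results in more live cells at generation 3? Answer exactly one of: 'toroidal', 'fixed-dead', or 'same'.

Under TOROIDAL boundary, generation 3:
_XXX_XXX_
XX_______
XXX______
X________
____X__X_
__X___X__
__X_X_XX_
Population = 20

Under FIXED-DEAD boundary, generation 3:
_XXXXXX__
XXXXXXXX_
X___X____
______XXX
___XXXXX_
___X__XX_
____XX___
Population = 29

Comparison: toroidal=20, fixed-dead=29 -> fixed-dead

Answer: fixed-dead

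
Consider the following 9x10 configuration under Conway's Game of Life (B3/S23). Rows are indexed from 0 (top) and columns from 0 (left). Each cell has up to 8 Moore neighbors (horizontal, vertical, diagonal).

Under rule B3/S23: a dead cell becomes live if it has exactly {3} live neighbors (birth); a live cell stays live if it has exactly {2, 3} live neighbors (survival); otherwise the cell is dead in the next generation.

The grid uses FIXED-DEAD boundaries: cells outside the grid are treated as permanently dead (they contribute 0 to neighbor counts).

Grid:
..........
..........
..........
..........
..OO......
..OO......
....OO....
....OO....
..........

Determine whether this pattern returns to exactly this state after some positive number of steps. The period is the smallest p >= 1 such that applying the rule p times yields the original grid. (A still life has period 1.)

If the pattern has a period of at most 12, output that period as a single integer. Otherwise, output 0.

Simulating and comparing each generation to the original:
Gen 0 (original, given above): 8 live cells
Gen 1: 6 live cells, differs from original
Gen 2: 8 live cells, MATCHES original -> period = 2

Answer: 2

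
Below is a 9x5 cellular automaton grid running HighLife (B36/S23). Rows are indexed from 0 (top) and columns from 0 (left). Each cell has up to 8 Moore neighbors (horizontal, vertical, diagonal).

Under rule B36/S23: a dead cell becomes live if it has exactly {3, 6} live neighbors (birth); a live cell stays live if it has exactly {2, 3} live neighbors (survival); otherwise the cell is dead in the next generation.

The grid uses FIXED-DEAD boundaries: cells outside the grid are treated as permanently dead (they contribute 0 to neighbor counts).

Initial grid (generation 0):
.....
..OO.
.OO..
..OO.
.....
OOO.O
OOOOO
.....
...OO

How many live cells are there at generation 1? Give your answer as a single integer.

Answer: 12

Derivation:
Simulating step by step:
Generation 0 (given above): 17 live cells
Generation 1: 12 live cells
.....
.OOO.
.O...
.OOO.
.....
O...O
O...O
.O...
.....
Population at generation 1: 12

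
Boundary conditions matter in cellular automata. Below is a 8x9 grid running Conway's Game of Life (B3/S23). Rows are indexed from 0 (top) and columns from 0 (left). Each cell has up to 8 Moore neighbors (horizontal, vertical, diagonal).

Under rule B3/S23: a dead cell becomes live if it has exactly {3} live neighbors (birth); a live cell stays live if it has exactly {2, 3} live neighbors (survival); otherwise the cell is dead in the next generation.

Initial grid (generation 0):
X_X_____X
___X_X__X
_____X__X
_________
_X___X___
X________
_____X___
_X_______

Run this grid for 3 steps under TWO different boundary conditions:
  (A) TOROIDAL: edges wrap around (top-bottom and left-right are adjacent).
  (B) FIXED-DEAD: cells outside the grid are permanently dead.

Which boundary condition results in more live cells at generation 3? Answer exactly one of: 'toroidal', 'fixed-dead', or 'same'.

Answer: toroidal

Derivation:
Under TOROIDAL boundary, generation 3:
XXXX___X_
__X____XX
_________
_________
_________
_________
_________
_________
Population = 8

Under FIXED-DEAD boundary, generation 3:
_________
_________
_________
_________
_________
_________
_________
_________
Population = 0

Comparison: toroidal=8, fixed-dead=0 -> toroidal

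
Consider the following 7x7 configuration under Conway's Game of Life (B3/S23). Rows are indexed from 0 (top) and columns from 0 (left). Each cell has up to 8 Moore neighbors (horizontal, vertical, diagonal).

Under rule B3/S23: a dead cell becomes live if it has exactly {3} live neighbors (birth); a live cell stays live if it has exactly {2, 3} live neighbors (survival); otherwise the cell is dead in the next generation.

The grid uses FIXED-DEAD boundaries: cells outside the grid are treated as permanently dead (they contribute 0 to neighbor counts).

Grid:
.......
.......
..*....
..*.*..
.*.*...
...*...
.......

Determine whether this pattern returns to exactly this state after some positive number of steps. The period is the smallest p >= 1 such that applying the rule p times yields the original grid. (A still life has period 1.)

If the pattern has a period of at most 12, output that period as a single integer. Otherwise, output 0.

Answer: 2

Derivation:
Simulating and comparing each generation to the original:
Gen 0 (original, given above): 6 live cells
Gen 1: 6 live cells, differs from original
Gen 2: 6 live cells, MATCHES original -> period = 2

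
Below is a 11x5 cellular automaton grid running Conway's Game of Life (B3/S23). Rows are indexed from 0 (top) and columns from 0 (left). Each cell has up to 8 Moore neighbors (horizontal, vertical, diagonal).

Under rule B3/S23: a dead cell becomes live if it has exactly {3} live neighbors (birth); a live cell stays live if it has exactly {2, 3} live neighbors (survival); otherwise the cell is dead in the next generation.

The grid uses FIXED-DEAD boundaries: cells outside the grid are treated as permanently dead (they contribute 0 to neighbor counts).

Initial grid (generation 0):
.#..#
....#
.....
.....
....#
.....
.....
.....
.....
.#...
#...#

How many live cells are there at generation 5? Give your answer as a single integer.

Answer: 0

Derivation:
Simulating step by step:
Generation 0 (given above): 7 live cells
Generation 1: 0 live cells
.....
.....
.....
.....
.....
.....
.....
.....
.....
.....
.....
Generation 2: 0 live cells
.....
.....
.....
.....
.....
.....
.....
.....
.....
.....
.....
Generation 3: 0 live cells
.....
.....
.....
.....
.....
.....
.....
.....
.....
.....
.....
Generation 4: 0 live cells
.....
.....
.....
.....
.....
.....
.....
.....
.....
.....
.....
Generation 5: 0 live cells
.....
.....
.....
.....
.....
.....
.....
.....
.....
.....
.....
Population at generation 5: 0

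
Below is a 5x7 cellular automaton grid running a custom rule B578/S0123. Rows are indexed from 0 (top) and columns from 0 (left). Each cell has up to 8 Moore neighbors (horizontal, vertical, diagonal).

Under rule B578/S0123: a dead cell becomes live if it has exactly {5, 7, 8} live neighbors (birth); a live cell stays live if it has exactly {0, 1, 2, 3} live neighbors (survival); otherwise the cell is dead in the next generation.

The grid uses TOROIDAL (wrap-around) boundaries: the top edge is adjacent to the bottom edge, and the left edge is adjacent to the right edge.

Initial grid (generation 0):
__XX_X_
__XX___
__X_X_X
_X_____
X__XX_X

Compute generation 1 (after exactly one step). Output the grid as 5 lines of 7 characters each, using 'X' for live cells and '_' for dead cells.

Simulating step by step:
Generation 0 (given above): 13 live cells
Generation 1: 10 live cells
(generation 1 grid is the final answer)

Answer: ____XX_
_______
__X_X_X
_X_____
X__XX_X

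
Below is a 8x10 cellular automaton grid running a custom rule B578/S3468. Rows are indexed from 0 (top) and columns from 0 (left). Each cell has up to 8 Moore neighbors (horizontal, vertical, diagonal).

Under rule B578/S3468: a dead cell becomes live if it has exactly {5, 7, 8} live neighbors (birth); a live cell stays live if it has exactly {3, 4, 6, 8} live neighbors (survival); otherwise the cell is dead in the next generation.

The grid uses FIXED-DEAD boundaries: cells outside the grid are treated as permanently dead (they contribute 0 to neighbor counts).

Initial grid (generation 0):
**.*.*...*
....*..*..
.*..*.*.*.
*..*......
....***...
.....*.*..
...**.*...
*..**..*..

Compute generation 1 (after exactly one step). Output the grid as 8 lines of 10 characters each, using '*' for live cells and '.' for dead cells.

Simulating step by step:
Generation 0 (given above): 25 live cells
Generation 1: 12 live cells
(generation 1 grid is the final answer)

Answer: ..........
....*.....
..........
.....*....
....***...
....*.*...
...**.*...
...**.....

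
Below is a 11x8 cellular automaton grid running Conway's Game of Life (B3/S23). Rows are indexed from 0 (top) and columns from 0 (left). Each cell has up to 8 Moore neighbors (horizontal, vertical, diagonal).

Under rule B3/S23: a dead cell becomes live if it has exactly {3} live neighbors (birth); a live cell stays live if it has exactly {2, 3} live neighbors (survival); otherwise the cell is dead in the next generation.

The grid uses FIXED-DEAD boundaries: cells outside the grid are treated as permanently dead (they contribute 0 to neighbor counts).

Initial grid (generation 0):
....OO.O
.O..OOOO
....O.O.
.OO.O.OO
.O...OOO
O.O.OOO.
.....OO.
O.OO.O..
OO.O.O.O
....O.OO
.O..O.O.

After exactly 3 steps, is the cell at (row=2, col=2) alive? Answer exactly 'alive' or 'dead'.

Answer: alive

Derivation:
Simulating step by step:
Generation 0 (given above): 41 live cells
Generation 1: 32 live cells
....O..O
...O...O
.OO.O...
.OOOO...
O.......
.O..O...
..O.....
O.OO.O..
OO.O.O.O
OOOOO..O
......OO
Generation 2: 26 live cells
........
..OOO...
.O..O...
O...O...
O...O...
.O......
..O.O...
O..O..O.
.....O..
O..OOO.O
.OOO..OO
Generation 3: 35 live cells
...O....
..OOO...
.OO.OO..
OO.OOO..
OO......
.O.O....
.OOO....
...OOO..
...O.O..
.O.O.O.O
.OOO.OOO

Cell (2,2) at generation 3: 1 -> alive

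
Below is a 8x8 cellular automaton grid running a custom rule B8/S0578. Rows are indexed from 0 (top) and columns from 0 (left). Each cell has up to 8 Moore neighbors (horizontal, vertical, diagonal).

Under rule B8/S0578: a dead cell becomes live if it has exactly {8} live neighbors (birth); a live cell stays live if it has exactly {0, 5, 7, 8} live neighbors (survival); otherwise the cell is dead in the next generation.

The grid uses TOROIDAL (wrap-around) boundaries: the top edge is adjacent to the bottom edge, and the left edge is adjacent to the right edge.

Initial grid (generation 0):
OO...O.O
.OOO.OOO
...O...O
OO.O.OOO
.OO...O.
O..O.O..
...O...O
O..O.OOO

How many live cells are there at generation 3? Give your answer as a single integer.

Simulating step by step:
Generation 0 (given above): 31 live cells
Generation 1: 6 live cells
......O.
......O.
.......O
........
........
........
........
O.....OO
Generation 2: 0 live cells
........
........
........
........
........
........
........
........
Generation 3: 0 live cells
........
........
........
........
........
........
........
........
Population at generation 3: 0

Answer: 0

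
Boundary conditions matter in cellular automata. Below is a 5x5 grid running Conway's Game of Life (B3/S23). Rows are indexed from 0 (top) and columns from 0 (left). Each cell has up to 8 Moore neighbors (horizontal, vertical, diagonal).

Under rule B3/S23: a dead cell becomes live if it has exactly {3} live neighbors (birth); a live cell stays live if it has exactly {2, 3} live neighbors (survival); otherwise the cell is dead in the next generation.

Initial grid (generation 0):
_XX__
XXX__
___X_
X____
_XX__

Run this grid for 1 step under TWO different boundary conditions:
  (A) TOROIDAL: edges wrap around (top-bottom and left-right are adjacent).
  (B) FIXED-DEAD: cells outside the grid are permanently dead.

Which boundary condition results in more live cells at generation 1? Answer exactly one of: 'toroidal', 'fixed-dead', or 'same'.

Under TOROIDAL boundary, generation 1:
___X_
X__X_
X_X_X
_XX__
X_X__
Population = 10

Under FIXED-DEAD boundary, generation 1:
X_X__
X__X_
X_X__
_XX__
_X___
Population = 9

Comparison: toroidal=10, fixed-dead=9 -> toroidal

Answer: toroidal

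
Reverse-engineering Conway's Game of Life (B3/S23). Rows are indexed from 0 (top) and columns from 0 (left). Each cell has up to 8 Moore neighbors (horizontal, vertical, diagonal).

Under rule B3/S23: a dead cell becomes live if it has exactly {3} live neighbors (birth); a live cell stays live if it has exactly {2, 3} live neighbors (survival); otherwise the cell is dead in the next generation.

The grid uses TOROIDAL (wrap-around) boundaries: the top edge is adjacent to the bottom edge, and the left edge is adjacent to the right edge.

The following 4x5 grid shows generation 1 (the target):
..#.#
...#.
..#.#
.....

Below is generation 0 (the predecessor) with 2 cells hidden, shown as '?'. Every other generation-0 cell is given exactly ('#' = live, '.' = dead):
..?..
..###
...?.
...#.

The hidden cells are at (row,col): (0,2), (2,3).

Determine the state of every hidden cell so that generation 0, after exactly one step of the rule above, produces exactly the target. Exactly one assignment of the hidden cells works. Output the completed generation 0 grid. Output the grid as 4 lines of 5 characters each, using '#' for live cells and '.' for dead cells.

Answer: .....
..###
.....
...#.

Derivation:
Hidden generation-0 cells (in order): (0,2), (2,3).
A hidden cell only influences target cells in its own 3x3 neighborhood. Try each of the 2^2 = 4 assignments, step the completed generation 0 forward once under B3/S23, and compare with the target:
  (0,2)=. (2,3)=. -> step reproduces the target at every cell -> ACCEPT
  (0,2)=. (2,3)=# -> step gives (1,2)='#' but target has '.' -> reject
  (0,2)=# (2,3)=. -> step gives (1,2)='#' but target has '.' -> reject
  (0,2)=# (2,3)=# -> step gives (1,2)='#' but target has '.' -> reject
Unique solution: (0,2)=dead, (2,3)=dead.
Check: live-neighbor counts of every cell in the completed generation 0:
11343
11121
11343
00101
Applying B3/S23 to generation 0 with these counts gives:
..#.#
...#.
..#.#
.....
which matches the target exactly.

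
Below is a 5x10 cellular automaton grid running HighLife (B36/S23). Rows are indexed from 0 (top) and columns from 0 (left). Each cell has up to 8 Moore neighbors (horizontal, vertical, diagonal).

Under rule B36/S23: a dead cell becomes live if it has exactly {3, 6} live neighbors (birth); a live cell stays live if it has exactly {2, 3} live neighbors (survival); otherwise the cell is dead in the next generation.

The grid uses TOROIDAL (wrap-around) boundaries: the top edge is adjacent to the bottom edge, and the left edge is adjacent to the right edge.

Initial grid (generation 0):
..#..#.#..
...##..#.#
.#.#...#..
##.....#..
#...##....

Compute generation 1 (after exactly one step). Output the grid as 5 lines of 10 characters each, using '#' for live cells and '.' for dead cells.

Simulating step by step:
Generation 0 (given above): 16 live cells
Generation 1: 18 live cells
(generation 1 grid is the final answer)

Answer: .....#..#.
...##..#..
.#.##.##..
###.#.#...
#...##....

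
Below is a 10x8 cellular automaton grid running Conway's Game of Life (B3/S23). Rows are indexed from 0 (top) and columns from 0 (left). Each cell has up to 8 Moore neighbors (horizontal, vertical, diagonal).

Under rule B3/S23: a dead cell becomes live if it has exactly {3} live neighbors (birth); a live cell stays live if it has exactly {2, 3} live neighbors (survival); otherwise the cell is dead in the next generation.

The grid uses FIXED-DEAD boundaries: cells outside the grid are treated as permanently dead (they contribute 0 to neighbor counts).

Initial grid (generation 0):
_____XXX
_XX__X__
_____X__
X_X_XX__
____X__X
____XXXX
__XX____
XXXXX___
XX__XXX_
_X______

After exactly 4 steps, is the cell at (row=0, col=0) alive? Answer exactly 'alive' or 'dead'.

Answer: dead

Derivation:
Simulating step by step:
Generation 0 (given above): 30 live cells
Generation 1: 24 live cells
_____XX_
____XX__
__XX_XX_
___XXXX_
_______X
____XXXX
______X_
X_______
____XX__
XX___X__
Generation 2: 21 live cells
____XXX_
___X____
__X_____
__XX___X
___X___X
_____X_X
______XX
_____X__
XX__XX__
____XX__
Generation 3: 20 live cells
____XX__
___XXX__
__X_____
__XX____
__XXX__X
_______X
_____X_X
____XX__
______X_
____XX__
Generation 4: 18 live cells
___X_X__
___X_X__
__X_____
_X__X___
__X_X___
___XX__X
____XX__
____XX__
______X_
_____X__

Cell (0,0) at generation 4: 0 -> dead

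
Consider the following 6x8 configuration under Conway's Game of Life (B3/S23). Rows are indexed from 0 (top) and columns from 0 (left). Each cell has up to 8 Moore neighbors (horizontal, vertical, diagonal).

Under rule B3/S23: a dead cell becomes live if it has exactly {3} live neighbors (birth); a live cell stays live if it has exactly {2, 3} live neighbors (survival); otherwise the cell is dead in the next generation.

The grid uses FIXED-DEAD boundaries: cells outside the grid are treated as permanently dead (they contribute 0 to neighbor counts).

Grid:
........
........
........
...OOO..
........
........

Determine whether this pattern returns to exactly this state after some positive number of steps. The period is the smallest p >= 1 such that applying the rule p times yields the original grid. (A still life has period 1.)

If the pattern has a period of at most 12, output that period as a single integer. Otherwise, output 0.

Answer: 2

Derivation:
Simulating and comparing each generation to the original:
Gen 0 (original, given above): 3 live cells
Gen 1: 3 live cells, differs from original
Gen 2: 3 live cells, MATCHES original -> period = 2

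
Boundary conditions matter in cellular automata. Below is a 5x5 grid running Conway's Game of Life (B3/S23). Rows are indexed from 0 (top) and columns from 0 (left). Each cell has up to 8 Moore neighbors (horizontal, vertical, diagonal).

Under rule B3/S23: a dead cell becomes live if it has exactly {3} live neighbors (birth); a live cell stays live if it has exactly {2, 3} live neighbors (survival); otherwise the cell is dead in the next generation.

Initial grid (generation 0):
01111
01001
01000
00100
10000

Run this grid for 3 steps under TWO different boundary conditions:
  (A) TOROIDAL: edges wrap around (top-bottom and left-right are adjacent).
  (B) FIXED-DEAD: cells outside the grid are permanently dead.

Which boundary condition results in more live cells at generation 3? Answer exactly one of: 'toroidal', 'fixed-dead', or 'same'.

Answer: fixed-dead

Derivation:
Under TOROIDAL boundary, generation 3:
10010
01110
00000
00000
11100
Population = 8

Under FIXED-DEAD boundary, generation 3:
11111
10001
00110
01100
00000
Population = 11

Comparison: toroidal=8, fixed-dead=11 -> fixed-dead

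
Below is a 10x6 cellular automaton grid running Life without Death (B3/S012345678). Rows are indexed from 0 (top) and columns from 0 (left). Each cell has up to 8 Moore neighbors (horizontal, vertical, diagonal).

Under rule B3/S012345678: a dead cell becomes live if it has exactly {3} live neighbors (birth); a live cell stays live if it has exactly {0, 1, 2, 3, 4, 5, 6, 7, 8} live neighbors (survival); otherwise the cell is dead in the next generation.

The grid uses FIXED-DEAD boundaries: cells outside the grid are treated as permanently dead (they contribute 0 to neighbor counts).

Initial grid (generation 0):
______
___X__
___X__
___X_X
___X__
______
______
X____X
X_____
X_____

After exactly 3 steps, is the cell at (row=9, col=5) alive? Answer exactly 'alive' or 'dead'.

Answer: dead

Derivation:
Simulating step by step:
Generation 0 (given above): 9 live cells
Generation 1: 13 live cells
______
___X__
__XX__
__XX_X
___XX_
______
______
X____X
XX____
X_____
Generation 2: 17 live cells
______
__XX__
__XX__
__XX_X
__XXX_
______
______
XX___X
XX____
XX____
Generation 3: 21 live cells
______
__XX__
_XXX__
_XXX_X
__XXX_
___X__
______
XX___X
XXX___
XX____

Cell (9,5) at generation 3: 0 -> dead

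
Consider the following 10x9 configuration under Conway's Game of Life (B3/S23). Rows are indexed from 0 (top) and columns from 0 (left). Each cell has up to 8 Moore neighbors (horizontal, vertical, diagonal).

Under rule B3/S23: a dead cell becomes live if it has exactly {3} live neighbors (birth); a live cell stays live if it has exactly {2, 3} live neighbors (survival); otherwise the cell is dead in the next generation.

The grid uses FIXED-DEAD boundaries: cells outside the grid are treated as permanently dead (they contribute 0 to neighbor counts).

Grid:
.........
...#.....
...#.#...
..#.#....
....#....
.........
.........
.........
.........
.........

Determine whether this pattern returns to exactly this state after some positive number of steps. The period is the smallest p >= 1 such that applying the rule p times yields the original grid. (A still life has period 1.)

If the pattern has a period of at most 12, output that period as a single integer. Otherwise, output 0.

Answer: 2

Derivation:
Simulating and comparing each generation to the original:
Gen 0 (original, given above): 6 live cells
Gen 1: 6 live cells, differs from original
Gen 2: 6 live cells, MATCHES original -> period = 2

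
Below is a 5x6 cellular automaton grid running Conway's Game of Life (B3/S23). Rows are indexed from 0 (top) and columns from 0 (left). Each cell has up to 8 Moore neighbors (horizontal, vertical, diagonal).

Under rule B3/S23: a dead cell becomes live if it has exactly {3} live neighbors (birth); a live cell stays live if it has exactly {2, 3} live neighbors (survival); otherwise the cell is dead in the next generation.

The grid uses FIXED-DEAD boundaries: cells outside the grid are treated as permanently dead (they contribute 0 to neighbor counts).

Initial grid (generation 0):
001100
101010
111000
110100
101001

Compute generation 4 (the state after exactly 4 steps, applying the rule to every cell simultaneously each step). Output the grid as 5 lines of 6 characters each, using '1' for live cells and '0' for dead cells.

Simulating step by step:
Generation 0 (given above): 14 live cells
Generation 1: 7 live cells
011100
100000
000000
000100
101000
Generation 2: 4 live cells
011000
011000
000000
000000
000000
Generation 3: 4 live cells
011000
011000
000000
000000
000000
Generation 4: 4 live cells
(generation 4 grid is the final answer)

Answer: 011000
011000
000000
000000
000000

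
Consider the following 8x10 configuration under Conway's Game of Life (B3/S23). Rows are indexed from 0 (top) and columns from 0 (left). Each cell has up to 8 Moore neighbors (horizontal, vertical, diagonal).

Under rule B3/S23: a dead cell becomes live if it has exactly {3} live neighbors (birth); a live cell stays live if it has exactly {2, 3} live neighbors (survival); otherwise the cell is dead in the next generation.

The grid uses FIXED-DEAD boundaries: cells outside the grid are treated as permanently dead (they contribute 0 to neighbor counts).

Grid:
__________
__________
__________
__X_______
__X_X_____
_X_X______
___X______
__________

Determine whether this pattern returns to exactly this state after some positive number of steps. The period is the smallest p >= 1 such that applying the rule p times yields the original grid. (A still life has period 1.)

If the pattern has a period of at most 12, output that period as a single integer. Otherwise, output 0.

Simulating and comparing each generation to the original:
Gen 0 (original, given above): 6 live cells
Gen 1: 6 live cells, differs from original
Gen 2: 6 live cells, MATCHES original -> period = 2

Answer: 2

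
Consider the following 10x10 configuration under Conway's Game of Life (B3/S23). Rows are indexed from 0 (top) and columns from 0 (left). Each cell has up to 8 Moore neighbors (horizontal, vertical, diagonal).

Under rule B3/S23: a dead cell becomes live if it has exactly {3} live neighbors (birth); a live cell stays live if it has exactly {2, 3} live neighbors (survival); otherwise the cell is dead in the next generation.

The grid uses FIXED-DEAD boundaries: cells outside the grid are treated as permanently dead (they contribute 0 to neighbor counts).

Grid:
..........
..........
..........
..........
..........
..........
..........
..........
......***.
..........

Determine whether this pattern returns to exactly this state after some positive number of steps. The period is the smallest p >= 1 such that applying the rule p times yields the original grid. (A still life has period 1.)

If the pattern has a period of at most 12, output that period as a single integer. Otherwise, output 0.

Simulating and comparing each generation to the original:
Gen 0 (original, given above): 3 live cells
Gen 1: 3 live cells, differs from original
Gen 2: 3 live cells, MATCHES original -> period = 2

Answer: 2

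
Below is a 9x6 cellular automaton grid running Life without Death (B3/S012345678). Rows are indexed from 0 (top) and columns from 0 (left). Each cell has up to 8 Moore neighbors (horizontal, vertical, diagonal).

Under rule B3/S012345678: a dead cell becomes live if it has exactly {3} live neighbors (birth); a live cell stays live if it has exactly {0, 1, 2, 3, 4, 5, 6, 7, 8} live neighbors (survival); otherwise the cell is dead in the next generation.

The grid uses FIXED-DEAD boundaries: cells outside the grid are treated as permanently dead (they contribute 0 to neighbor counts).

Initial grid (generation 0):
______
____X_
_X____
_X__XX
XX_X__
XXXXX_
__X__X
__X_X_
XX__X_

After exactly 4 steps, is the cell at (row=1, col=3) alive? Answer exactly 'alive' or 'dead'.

Answer: alive

Derivation:
Simulating step by step:
Generation 0 (given above): 20 live cells
Generation 1: 25 live cells
______
____X_
_X__XX
_X__XX
XX_X_X
XXXXX_
__X__X
__X_XX
XX_XX_
Generation 2: 31 live cells
______
____XX
_X_XXX
_X_XXX
XX_X_X
XXXXXX
__X__X
__X_XX
XXXXXX
Generation 3: 32 live cells
______
___XXX
_X_XXX
_X_XXX
XX_X_X
XXXXXX
__X__X
__X_XX
XXXXXX
Generation 4: 34 live cells
____X_
__XXXX
_X_XXX
_X_XXX
XX_X_X
XXXXXX
__X__X
__X_XX
XXXXXX

Cell (1,3) at generation 4: 1 -> alive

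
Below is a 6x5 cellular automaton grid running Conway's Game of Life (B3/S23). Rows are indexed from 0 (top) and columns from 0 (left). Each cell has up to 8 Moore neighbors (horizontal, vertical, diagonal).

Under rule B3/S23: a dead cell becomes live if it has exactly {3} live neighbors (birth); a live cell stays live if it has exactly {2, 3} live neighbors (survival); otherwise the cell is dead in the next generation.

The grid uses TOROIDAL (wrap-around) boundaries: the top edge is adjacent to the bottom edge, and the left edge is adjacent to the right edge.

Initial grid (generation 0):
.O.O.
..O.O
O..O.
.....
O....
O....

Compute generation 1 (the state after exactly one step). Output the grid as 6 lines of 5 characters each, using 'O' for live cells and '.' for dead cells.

Answer: OOOOO
OOO.O
...OO
....O
.....
OO..O

Derivation:
Simulating step by step:
Generation 0 (given above): 8 live cells
Generation 1: 15 live cells
(generation 1 grid is the final answer)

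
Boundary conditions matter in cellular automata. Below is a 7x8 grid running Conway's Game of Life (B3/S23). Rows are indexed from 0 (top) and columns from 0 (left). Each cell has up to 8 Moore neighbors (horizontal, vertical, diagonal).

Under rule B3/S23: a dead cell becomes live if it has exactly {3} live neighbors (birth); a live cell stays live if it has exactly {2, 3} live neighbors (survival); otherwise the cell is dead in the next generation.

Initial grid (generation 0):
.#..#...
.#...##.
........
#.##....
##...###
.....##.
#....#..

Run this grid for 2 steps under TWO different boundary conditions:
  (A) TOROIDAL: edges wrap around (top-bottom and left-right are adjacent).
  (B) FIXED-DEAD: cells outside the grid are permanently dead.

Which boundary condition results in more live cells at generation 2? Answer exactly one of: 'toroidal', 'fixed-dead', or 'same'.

Answer: toroidal

Derivation:
Under TOROIDAL boundary, generation 2:
....#.##
#.#..#..
.##.....
#....#.#
#.#.##.#
###...#.
##.##.##
Population = 26

Under FIXED-DEAD boundary, generation 2:
........
........
.##.....
#....##.
..#.##.#
#.###..#
.....##.
Population = 16

Comparison: toroidal=26, fixed-dead=16 -> toroidal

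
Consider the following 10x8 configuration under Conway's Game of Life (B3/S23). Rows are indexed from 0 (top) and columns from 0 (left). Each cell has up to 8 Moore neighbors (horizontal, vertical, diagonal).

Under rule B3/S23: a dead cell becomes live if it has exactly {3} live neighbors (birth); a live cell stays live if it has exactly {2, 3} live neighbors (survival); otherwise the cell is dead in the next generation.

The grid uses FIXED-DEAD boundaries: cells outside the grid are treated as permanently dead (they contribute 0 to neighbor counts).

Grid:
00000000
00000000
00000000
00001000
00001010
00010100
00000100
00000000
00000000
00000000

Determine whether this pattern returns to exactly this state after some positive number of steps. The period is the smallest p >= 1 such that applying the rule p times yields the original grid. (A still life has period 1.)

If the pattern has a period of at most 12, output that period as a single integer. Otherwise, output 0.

Simulating and comparing each generation to the original:
Gen 0 (original, given above): 6 live cells
Gen 1: 6 live cells, differs from original
Gen 2: 6 live cells, MATCHES original -> period = 2

Answer: 2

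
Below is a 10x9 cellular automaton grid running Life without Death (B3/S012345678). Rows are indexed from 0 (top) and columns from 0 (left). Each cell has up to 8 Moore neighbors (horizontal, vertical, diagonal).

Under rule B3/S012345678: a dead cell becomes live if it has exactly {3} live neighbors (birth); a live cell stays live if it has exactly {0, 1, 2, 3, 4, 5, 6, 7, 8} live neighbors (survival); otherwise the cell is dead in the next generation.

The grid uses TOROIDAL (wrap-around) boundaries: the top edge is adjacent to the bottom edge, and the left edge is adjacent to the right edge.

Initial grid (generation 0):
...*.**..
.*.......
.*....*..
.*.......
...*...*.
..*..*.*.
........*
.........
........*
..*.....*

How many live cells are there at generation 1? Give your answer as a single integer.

Answer: 28

Derivation:
Simulating step by step:
Generation 0 (given above): 16 live cells
Generation 1: 28 live cells
..**.**..
.**..**..
***...*..
.**......
..**..**.
..*..****
........*
.........
........*
..*....**
Population at generation 1: 28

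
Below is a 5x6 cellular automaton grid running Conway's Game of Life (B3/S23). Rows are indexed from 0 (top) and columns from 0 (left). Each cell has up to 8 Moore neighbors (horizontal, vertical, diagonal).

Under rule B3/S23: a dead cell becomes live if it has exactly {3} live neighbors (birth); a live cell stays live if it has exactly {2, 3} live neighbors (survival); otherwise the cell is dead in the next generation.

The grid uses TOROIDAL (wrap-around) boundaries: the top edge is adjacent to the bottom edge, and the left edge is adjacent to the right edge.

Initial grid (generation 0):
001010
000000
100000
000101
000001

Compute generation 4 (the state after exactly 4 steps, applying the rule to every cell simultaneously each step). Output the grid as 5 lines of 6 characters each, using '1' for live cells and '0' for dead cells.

Simulating step by step:
Generation 0 (given above): 6 live cells
Generation 1: 5 live cells
000000
000000
000000
100011
000101
Generation 2: 6 live cells
000000
000000
000001
100011
100001
Generation 3: 6 live cells
000000
000000
100011
000010
100010
Generation 4: 7 live cells
(generation 4 grid is the final answer)

Answer: 000000
000001
000011
100110
000001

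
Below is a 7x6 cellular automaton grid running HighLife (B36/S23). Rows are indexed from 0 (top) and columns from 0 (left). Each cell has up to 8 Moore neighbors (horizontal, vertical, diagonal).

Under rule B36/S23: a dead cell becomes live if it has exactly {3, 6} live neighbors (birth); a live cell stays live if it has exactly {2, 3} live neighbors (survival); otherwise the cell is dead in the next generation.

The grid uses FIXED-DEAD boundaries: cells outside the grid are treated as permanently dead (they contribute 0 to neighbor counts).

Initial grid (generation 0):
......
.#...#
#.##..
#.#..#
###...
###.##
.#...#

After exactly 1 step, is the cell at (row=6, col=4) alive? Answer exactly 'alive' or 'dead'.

Simulating step by step:
Generation 0 (given above): 18 live cells
Generation 1: 17 live cells
......
.##...
#.###.
#.....
....##
...###
###.##

Cell (6,4) at generation 1: 1 -> alive

Answer: alive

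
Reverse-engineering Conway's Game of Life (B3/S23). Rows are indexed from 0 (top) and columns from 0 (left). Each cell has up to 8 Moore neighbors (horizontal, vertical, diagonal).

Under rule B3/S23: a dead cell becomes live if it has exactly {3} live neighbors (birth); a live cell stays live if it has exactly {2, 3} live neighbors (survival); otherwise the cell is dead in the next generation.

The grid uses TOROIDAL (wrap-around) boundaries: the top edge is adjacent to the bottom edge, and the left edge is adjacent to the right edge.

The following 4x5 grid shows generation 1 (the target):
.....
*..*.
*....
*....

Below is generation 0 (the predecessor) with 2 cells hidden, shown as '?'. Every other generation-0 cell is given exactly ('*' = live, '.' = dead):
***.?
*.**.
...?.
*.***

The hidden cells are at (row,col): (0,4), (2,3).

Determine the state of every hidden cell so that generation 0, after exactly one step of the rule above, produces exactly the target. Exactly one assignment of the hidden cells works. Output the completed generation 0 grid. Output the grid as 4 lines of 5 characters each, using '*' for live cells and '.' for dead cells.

Hidden generation-0 cells (in order): (0,4), (2,3).
A hidden cell only influences target cells in its own 3x3 neighborhood. Try each of the 2^2 = 4 assignments, step the completed generation 0 forward once under B3/S23, and compare with the target:
  (0,4)=. (2,3)=. -> step gives (1,2)='*' but target has '.' -> reject
  (0,4)=. (2,3)=* -> step reproduces the target at every cell -> ACCEPT
  (0,4)=* (2,3)=. -> step gives (1,2)='*' but target has '.' -> reject
  (0,4)=* (2,3)=* -> step gives (1,3)='.' but target has '*' -> reject
Unique solution: (0,4)=dead, (2,3)=live.
Check: live-neighbor counts of every cell in the completed generation 0:
46566
25434
34556
35444
Applying B3/S23 to generation 0 with these counts gives:
.....
*..*.
*....
*....
which matches the target exactly.

Answer: ***..
*.**.
...*.
*.***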